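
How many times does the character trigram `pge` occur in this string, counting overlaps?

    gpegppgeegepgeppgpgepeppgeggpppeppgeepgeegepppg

Sliding a length-3 window over the 47 characters (45 positions):
  position 6–8: pge
  position 12–14: pge
  position 18–20: pge
  position 24–26: pge
  position 34–36: pge
  position 38–40: pge

6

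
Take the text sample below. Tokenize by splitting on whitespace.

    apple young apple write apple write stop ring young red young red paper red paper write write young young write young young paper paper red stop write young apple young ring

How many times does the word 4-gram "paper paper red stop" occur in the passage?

Scanning the 28 overlapping 4-gram windows for "paper paper red stop":
  position 23–26: paper paper red stop

1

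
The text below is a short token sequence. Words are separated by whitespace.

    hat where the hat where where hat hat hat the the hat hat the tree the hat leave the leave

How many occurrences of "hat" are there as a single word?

8

Scanning the 20 tokens for "hat":
  position 1: hat
  position 4: hat
  position 7: hat
  position 8: hat
  position 9: hat
  position 12: hat
  position 13: hat
  position 17: hat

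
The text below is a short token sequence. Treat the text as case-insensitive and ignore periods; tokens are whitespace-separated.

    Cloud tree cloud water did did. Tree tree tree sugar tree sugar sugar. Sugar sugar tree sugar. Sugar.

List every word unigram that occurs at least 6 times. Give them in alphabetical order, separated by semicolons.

sugar; tree

Unigram counts meeting the condition (at least 6 times):
  sugar: 7
  tree: 6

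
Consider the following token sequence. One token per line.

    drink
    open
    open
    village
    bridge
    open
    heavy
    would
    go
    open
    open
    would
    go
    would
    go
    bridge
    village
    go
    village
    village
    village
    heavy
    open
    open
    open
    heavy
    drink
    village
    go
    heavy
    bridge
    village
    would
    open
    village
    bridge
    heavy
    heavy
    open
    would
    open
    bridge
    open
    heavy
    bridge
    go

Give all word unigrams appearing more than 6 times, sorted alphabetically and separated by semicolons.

Unigram counts meeting the condition (more than 6 times):
  heavy: 7
  open: 12
  village: 8

heavy; open; village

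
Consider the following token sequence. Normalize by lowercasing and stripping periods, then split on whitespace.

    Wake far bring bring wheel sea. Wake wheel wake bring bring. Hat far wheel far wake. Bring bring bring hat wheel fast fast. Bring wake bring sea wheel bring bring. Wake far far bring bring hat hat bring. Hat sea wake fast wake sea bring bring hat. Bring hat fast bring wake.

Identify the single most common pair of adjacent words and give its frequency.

"bring bring", 7 times

Bigram frequencies (highest first):
  bring bring: 7
  bring hat: 6
  wake bring: 3
  bring wake: 3
  wake far: 2
  far bring: 2
  … (25 more, each ≤ 2)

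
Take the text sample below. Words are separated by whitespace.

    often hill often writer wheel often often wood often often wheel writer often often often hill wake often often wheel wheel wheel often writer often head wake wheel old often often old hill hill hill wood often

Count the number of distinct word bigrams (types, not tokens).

37 tokens → 36 bigram windows in total.
Repeated bigrams (each contributes count−1 duplicates):
  often often: 6
  hill hill: 2
  often hill: 2
  often wheel: 2
  often writer: 2
  wheel often: 2
  wheel wheel: 2
  wood often: 2
  … (1 more repeated)
13 duplicate windows → 36 − 13 = 23 distinct.

23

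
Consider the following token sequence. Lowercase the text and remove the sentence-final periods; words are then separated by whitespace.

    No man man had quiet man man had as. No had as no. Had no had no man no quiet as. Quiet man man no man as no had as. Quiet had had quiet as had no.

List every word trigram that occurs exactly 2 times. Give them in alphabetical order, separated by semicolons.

had as no; man man had; no had as; no had no; quiet man man

Trigram counts meeting the condition (exactly 2 times):
  had as no: 2
  man man had: 2
  no had as: 2
  no had no: 2
  quiet man man: 2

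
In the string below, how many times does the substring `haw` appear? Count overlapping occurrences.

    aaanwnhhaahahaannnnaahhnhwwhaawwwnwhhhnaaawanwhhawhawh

Sliding a length-3 window over the 54 characters (52 positions):
  position 48–50: haw
  position 51–53: haw

2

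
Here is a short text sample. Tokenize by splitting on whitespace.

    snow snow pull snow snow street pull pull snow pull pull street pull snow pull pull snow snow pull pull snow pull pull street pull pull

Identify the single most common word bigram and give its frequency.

Bigram frequencies (highest first):
  pull pull: 6
  snow pull: 5
  pull snow: 5
  snow snow: 3
  street pull: 3
  pull street: 2
  … (1 more, each ≤ 1)

"pull pull", 6 times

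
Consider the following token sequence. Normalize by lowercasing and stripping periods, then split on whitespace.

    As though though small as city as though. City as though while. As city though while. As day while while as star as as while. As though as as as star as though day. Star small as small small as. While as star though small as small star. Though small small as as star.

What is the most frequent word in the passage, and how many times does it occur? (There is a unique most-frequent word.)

Unigram frequencies (highest first):
  as: 20
  though: 9
  small: 8
  while: 6
  star: 6
  city: 3
  … (1 more, each ≤ 2)

"as", 20 times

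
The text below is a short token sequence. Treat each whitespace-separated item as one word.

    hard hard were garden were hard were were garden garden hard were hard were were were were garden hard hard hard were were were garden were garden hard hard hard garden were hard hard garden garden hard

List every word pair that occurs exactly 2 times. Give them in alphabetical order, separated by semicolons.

Bigram counts meeting the condition (exactly 2 times):
  garden garden: 2
  hard garden: 2

garden garden; hard garden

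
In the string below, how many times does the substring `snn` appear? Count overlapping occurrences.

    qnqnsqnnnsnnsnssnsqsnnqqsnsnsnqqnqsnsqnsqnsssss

Sliding a length-3 window over the 47 characters (45 positions):
  position 10–12: snn
  position 20–22: snn

2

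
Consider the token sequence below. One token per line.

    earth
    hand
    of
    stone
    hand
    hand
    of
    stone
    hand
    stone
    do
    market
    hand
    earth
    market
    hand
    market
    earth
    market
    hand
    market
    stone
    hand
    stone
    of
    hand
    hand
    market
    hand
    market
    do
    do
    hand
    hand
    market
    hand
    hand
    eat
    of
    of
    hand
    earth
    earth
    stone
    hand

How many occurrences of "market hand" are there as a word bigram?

Scanning the 44 overlapping bigram windows for "market hand":
  position 12–13: market hand
  position 15–16: market hand
  position 19–20: market hand
  position 28–29: market hand
  position 35–36: market hand

5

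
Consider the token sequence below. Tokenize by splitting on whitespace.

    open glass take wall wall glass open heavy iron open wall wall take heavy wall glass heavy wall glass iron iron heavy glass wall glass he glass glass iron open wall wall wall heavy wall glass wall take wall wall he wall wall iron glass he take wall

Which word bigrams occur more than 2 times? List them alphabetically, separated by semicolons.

heavy wall; take wall; wall glass; wall wall

Bigram counts meeting the condition (more than 2 times):
  heavy wall: 3
  take wall: 3
  wall glass: 5
  wall wall: 6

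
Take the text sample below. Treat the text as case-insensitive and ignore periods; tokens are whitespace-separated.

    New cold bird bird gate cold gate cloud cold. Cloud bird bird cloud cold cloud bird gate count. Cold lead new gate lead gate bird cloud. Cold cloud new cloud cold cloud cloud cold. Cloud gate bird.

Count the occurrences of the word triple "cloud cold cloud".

Scanning the 35 overlapping trigram windows for "cloud cold cloud":
  position 8–10: cloud cold cloud
  position 13–15: cloud cold cloud
  position 26–28: cloud cold cloud
  position 30–32: cloud cold cloud
  position 33–35: cloud cold cloud

5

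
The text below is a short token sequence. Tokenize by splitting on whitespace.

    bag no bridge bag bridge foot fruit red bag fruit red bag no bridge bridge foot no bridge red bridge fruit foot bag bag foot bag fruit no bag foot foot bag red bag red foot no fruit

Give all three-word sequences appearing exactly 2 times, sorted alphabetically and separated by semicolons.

Trigram counts meeting the condition (exactly 2 times):
  bag no bridge: 2
  fruit red bag: 2

bag no bridge; fruit red bag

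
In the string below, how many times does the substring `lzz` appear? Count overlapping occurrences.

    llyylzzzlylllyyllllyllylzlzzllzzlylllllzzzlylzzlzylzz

Sliding a length-3 window over the 53 characters (51 positions):
  position 5–7: lzz
  position 26–28: lzz
  position 30–32: lzz
  position 39–41: lzz
  position 45–47: lzz
  position 51–53: lzz

6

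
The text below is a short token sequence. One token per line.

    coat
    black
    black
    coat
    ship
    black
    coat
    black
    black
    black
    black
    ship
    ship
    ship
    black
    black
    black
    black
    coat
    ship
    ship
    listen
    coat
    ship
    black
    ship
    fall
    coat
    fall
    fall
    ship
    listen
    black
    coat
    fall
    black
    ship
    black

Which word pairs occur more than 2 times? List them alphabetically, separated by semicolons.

black black; black coat; black ship; coat ship; ship black; ship ship

Bigram counts meeting the condition (more than 2 times):
  black black: 7
  black coat: 4
  black ship: 3
  coat ship: 3
  ship black: 4
  ship ship: 3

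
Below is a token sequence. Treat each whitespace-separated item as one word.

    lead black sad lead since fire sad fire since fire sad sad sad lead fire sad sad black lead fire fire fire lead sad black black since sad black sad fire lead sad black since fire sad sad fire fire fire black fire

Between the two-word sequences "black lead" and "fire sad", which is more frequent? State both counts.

"fire sad" (4 vs 1)

"black lead": 1 occurrence
"fire sad": 4 occurrences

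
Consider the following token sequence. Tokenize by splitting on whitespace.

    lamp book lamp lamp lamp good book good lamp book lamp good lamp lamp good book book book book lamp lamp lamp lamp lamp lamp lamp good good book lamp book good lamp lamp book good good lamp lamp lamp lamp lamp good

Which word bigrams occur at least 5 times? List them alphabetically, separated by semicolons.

lamp good; lamp lamp

Bigram counts meeting the condition (at least 5 times):
  lamp good: 5
  lamp lamp: 14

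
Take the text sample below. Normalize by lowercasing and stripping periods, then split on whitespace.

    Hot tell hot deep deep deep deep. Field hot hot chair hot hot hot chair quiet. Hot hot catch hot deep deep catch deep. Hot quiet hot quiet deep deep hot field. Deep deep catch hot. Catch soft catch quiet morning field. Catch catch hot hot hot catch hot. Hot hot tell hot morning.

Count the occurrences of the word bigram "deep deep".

Scanning the 53 overlapping bigram windows for "deep deep":
  position 4–5: deep deep
  position 5–6: deep deep
  position 6–7: deep deep
  position 21–22: deep deep
  position 29–30: deep deep
  position 33–34: deep deep

6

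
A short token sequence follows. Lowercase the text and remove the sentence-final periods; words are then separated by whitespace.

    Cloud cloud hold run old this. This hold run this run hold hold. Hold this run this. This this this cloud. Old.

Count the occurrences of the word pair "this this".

Scanning the 21 overlapping bigram windows for "this this":
  position 6–7: this this
  position 17–18: this this
  position 18–19: this this
  position 19–20: this this

4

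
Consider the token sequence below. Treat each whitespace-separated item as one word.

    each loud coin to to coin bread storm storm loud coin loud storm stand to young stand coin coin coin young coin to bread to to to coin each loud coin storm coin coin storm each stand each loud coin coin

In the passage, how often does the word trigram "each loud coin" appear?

3

Scanning the 39 overlapping trigram windows for "each loud coin":
  position 1–3: each loud coin
  position 29–31: each loud coin
  position 38–40: each loud coin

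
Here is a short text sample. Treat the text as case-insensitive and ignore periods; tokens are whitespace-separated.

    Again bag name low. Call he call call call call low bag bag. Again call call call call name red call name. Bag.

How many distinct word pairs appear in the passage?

23 tokens → 22 bigram windows in total.
Repeated bigrams (each contributes count−1 duplicates):
  call call: 6
  call name: 2
6 duplicate windows → 22 − 6 = 16 distinct.

16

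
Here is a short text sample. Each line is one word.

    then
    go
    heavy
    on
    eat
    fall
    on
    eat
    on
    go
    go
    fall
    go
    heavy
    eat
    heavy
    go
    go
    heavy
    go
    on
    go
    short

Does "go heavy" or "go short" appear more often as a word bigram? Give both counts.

"go heavy" (3 vs 1)

"go heavy": 3 occurrences
"go short": 1 occurrence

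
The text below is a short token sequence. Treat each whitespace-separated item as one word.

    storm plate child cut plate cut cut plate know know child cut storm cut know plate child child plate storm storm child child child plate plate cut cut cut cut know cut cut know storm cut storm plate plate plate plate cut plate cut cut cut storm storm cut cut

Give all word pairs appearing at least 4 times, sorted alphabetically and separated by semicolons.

cut cut; plate cut; plate plate

Bigram counts meeting the condition (at least 4 times):
  cut cut: 8
  plate cut: 4
  plate plate: 4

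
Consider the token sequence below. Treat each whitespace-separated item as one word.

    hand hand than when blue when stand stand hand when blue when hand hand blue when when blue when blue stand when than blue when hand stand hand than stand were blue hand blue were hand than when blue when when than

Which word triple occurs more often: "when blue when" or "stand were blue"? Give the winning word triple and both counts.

"when blue when": 4 occurrences
"stand were blue": 1 occurrence

"when blue when" (4 vs 1)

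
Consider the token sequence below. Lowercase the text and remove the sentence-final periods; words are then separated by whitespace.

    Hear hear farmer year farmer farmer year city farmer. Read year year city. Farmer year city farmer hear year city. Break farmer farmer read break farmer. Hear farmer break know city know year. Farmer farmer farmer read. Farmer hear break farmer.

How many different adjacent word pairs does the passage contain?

41 tokens → 40 bigram windows in total.
Repeated bigrams (each contributes count−1 duplicates):
  farmer farmer: 4
  year city: 4
  break farmer: 3
  city farmer: 3
  farmer hear: 3
  farmer read: 3
  farmer year: 3
  hear farmer: 2
  … (1 more repeated)
18 duplicate windows → 40 − 18 = 22 distinct.

22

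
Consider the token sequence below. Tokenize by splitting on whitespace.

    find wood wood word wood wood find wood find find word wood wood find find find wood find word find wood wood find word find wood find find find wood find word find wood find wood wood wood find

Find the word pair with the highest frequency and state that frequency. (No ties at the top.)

"wood find", 9 times

Bigram frequencies (highest first):
  wood find: 9
  find wood: 8
  wood wood: 6
  find find: 5
  find word: 4
  word find: 3
  … (2 more, each ≤ 2)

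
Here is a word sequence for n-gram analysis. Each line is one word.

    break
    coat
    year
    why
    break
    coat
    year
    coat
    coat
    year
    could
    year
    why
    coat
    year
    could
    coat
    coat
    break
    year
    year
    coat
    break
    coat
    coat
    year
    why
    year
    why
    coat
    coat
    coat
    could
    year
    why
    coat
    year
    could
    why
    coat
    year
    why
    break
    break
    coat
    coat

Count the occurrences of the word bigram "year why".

Scanning the 45 overlapping bigram windows for "year why":
  position 3–4: year why
  position 12–13: year why
  position 26–27: year why
  position 28–29: year why
  position 34–35: year why
  position 41–42: year why

6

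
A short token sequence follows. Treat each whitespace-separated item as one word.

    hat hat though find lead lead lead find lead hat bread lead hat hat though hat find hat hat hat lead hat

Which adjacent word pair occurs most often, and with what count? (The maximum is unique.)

Bigram frequencies (highest first):
  hat hat: 4
  lead hat: 3
  hat though: 2
  find lead: 2
  lead lead: 2
  though find: 1
  … (7 more, each ≤ 1)

"hat hat", 4 times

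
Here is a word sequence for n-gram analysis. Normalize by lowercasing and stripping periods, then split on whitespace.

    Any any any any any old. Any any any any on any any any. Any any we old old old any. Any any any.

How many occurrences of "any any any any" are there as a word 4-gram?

6

Scanning the 21 overlapping 4-gram windows for "any any any any":
  position 1–4: any any any any
  position 2–5: any any any any
  position 7–10: any any any any
  position 12–15: any any any any
  position 13–16: any any any any
  position 21–24: any any any any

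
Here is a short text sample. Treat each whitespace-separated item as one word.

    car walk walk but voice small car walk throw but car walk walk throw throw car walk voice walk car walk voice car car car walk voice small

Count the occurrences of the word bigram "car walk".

Scanning the 27 overlapping bigram windows for "car walk":
  position 1–2: car walk
  position 7–8: car walk
  position 11–12: car walk
  position 16–17: car walk
  position 20–21: car walk
  position 25–26: car walk

6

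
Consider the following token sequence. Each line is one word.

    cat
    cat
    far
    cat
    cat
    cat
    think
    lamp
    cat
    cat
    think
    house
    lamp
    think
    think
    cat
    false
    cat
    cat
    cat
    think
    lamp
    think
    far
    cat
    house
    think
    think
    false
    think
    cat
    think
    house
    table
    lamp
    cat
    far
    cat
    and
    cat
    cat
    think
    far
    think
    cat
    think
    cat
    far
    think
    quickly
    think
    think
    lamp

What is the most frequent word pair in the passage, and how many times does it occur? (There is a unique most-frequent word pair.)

Bigram frequencies (highest first):
  cat cat: 7
  cat think: 6
  think cat: 4
  cat far: 3
  far cat: 3
  think lamp: 3
  … (19 more, each ≤ 3)

"cat cat", 7 times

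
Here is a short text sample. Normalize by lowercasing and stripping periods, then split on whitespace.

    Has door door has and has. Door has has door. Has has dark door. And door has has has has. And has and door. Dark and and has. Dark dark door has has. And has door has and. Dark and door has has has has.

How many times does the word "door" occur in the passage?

10

Scanning the 45 tokens for "door":
  position 2: door
  position 3: door
  position 7: door
  position 10: door
  position 14: door
  position 16: door
  position 24: door
  position 31: door
  position 36: door
  position 41: door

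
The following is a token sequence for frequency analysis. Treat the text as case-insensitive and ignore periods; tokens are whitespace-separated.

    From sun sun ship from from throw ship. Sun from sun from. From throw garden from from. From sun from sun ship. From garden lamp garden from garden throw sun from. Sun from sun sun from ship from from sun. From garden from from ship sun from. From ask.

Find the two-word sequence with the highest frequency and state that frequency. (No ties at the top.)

"sun from", 8 times

Bigram frequencies (highest first):
  sun from: 8
  from sun: 7
  from from: 7
  ship from: 3
  garden from: 3
  from garden: 3
  … (12 more, each ≤ 2)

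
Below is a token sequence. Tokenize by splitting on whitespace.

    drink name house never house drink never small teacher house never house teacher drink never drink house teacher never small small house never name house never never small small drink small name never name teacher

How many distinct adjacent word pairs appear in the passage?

35 tokens → 34 bigram windows in total.
Repeated bigrams (each contributes count−1 duplicates):
  house never: 4
  never small: 3
  drink never: 2
  house teacher: 2
  name house: 2
  never house: 2
  never name: 2
  small small: 2
11 duplicate windows → 34 − 11 = 23 distinct.

23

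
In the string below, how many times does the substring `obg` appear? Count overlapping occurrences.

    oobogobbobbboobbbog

Sliding a length-3 window over the 19 characters (17 positions):
  (no match at any position)

0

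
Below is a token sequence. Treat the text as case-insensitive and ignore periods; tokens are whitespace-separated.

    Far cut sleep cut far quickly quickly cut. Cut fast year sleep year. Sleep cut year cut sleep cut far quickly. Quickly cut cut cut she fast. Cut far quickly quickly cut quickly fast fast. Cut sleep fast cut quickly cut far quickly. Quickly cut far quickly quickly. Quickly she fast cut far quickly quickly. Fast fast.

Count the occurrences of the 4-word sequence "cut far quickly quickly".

6

Scanning the 54 overlapping 4-gram windows for "cut far quickly quickly":
  position 4–7: cut far quickly quickly
  position 19–22: cut far quickly quickly
  position 28–31: cut far quickly quickly
  position 41–44: cut far quickly quickly
  position 45–48: cut far quickly quickly
  position 52–55: cut far quickly quickly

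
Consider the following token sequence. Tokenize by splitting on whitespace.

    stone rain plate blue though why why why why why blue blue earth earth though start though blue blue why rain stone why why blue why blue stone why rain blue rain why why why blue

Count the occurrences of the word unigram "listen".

0

Scanning the 36 tokens for "listen":
  (none found)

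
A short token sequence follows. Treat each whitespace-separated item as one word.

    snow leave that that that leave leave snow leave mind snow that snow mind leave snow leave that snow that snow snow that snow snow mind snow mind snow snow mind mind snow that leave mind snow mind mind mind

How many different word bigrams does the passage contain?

14

40 tokens → 39 bigram windows in total.
Repeated bigrams (each contributes count−1 duplicates):
  mind snow: 5
  snow mind: 5
  snow that: 4
  that snow: 4
  mind mind: 3
  snow leave: 3
  snow snow: 3
  leave mind: 2
  … (4 more repeated)
25 duplicate windows → 39 − 25 = 14 distinct.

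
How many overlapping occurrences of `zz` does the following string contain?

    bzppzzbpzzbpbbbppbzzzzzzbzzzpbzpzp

Sliding a length-2 window over the 34 characters (33 positions):
  position 5–6: zz
  position 9–10: zz
  position 19–20: zz
  position 20–21: zz
  position 21–22: zz
  position 22–23: zz
  position 23–24: zz
  position 26–27: zz
  position 27–28: zz

9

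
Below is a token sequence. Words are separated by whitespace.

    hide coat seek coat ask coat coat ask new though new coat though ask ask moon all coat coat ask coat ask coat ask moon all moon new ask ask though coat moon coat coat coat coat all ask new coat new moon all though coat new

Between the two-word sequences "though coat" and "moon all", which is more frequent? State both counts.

"though coat": 2 occurrences
"moon all": 3 occurrences

"moon all" (3 vs 2)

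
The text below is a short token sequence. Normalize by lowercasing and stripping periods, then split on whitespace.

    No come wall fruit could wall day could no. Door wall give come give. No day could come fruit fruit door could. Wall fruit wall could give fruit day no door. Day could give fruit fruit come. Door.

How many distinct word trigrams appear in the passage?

38 tokens → 36 trigram windows in total.
Repeated trigrams (each contributes count−1 duplicates):
  could give fruit: 2
1 duplicate windows → 36 − 1 = 35 distinct.

35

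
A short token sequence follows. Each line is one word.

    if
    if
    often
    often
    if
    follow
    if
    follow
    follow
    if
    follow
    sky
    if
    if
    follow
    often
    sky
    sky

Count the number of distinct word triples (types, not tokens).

18 tokens → 16 trigram windows in total.
Repeated trigrams (each contributes count−1 duplicates):
  follow if follow: 2
1 duplicate windows → 16 − 1 = 15 distinct.

15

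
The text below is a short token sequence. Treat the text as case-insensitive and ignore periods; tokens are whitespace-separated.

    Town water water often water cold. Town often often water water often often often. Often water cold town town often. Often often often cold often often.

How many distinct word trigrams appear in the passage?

26 tokens → 24 trigram windows in total.
Repeated trigrams (each contributes count−1 duplicates):
  often often often: 4
  often often water: 2
  often water cold: 2
  town often often: 2
  water cold town: 2
  water water often: 2
8 duplicate windows → 24 − 8 = 16 distinct.

16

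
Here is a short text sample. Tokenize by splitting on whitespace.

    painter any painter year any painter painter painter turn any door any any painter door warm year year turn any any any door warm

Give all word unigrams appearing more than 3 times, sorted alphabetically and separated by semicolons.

Unigram counts meeting the condition (more than 3 times):
  any: 8
  painter: 6

any; painter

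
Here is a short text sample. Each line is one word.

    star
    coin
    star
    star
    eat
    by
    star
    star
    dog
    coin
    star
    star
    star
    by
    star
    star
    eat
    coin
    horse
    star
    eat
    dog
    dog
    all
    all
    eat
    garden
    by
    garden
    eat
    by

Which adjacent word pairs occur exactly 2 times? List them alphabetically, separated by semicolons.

Bigram counts meeting the condition (exactly 2 times):
  by star: 2
  coin star: 2
  eat by: 2

by star; coin star; eat by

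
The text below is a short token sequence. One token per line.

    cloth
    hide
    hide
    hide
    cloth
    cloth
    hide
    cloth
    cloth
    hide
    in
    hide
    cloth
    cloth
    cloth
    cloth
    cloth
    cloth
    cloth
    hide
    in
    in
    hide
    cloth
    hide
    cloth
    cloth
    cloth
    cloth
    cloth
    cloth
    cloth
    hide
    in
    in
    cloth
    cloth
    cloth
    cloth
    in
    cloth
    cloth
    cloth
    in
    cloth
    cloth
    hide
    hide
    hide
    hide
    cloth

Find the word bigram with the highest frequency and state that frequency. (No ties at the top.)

Bigram frequencies (highest first):
  cloth cloth: 20
  cloth hide: 7
  hide cloth: 6
  hide hide: 5
  hide in: 3
  in cloth: 3
  … (3 more, each ≤ 2)

"cloth cloth", 20 times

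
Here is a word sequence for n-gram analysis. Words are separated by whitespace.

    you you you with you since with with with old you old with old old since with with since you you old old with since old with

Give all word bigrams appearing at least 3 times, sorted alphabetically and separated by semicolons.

Bigram counts meeting the condition (at least 3 times):
  old with: 3
  with with: 3
  you you: 3

old with; with with; you you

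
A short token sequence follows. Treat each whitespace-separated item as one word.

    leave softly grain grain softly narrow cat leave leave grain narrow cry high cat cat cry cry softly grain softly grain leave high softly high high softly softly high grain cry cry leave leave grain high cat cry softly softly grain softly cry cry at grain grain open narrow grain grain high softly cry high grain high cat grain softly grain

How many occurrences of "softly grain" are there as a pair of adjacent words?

Scanning the 60 overlapping bigram windows for "softly grain":
  position 2–3: softly grain
  position 18–19: softly grain
  position 20–21: softly grain
  position 40–41: softly grain
  position 60–61: softly grain

5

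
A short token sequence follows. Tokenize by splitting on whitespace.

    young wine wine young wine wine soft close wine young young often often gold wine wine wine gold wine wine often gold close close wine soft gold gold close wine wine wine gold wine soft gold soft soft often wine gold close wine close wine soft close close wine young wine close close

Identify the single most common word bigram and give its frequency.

Bigram frequencies (highest first):
  wine wine: 7
  close wine: 6
  wine soft: 4
  young wine: 3
  wine young: 3
  gold wine: 3
  … (16 more, each ≤ 3)

"wine wine", 7 times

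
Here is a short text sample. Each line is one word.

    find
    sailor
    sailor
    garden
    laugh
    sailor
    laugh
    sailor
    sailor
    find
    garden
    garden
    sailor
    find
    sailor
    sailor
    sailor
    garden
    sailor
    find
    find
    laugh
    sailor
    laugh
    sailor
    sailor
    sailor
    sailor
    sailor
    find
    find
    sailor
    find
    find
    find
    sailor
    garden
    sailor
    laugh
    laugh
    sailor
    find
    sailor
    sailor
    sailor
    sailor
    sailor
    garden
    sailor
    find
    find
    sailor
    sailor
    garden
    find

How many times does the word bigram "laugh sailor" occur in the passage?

5

Scanning the 54 overlapping bigram windows for "laugh sailor":
  position 5–6: laugh sailor
  position 7–8: laugh sailor
  position 22–23: laugh sailor
  position 24–25: laugh sailor
  position 40–41: laugh sailor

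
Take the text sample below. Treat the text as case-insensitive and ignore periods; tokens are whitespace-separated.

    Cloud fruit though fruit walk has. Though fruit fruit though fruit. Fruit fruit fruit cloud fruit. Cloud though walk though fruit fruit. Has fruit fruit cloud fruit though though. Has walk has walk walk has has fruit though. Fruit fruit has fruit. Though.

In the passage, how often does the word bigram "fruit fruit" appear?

7

Scanning the 42 overlapping bigram windows for "fruit fruit":
  position 8–9: fruit fruit
  position 11–12: fruit fruit
  position 12–13: fruit fruit
  position 13–14: fruit fruit
  position 21–22: fruit fruit
  position 24–25: fruit fruit
  position 39–40: fruit fruit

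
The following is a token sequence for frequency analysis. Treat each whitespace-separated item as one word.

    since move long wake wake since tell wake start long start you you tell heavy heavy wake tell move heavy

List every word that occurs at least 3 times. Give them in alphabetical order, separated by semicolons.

Unigram counts meeting the condition (at least 3 times):
  heavy: 3
  tell: 3
  wake: 4

heavy; tell; wake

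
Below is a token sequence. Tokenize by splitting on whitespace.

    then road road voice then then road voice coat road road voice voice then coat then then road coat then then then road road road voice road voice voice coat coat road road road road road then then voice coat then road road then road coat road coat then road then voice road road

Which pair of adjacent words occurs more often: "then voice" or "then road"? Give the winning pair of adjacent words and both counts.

"then road" (7 vs 2)

"then voice": 2 occurrences
"then road": 7 occurrences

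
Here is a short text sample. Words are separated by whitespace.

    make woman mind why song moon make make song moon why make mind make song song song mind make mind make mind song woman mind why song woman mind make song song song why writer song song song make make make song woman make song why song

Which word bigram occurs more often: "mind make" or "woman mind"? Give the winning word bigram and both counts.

"mind make": 4 occurrences
"woman mind": 3 occurrences

"mind make" (4 vs 3)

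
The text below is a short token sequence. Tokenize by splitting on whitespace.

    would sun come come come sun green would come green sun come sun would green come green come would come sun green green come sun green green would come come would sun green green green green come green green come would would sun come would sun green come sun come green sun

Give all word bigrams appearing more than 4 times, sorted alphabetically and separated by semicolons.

Bigram counts meeting the condition (more than 4 times):
  come sun: 5
  green come: 6
  green green: 6
  sun green: 5

come sun; green come; green green; sun green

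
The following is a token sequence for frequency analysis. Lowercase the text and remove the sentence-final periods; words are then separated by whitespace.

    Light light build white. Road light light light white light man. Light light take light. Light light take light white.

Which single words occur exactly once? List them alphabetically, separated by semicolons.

Unigram counts meeting the condition (exactly once):
  build: 1
  man: 1
  road: 1

build; man; road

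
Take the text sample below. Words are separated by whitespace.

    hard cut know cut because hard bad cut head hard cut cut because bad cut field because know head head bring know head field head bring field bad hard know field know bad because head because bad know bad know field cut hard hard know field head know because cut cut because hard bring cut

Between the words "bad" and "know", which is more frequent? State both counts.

"bad": 6 occurrences
"know": 9 occurrences

"know" (9 vs 6)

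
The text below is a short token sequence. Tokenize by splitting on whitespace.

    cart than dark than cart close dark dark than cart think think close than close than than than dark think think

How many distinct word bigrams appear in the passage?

14

21 tokens → 20 bigram windows in total.
Repeated bigrams (each contributes count−1 duplicates):
  close than: 2
  dark than: 2
  than cart: 2
  than dark: 2
  than than: 2
  think think: 2
6 duplicate windows → 20 − 6 = 14 distinct.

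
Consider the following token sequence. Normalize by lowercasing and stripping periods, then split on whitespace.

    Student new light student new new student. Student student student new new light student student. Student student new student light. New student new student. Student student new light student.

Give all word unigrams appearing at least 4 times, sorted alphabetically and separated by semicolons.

Unigram counts meeting the condition (at least 4 times):
  light: 4
  new: 9
  student: 16

light; new; student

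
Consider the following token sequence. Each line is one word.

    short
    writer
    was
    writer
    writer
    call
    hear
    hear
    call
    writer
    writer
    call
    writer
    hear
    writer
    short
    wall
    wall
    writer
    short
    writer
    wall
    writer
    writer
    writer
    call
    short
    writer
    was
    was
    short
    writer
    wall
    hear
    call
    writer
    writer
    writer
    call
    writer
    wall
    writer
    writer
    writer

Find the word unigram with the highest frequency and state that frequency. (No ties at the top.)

Unigram frequencies (highest first):
  writer: 21
  call: 6
  short: 5
  wall: 5
  hear: 4
  was: 3

"writer", 21 times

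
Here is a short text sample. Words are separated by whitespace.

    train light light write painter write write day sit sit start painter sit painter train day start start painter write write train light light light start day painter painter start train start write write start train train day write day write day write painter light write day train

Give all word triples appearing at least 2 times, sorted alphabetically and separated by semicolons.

Trigram counts meeting the condition (at least 2 times):
  day write day: 2
  painter write write: 2
  train light light: 2
  write day write: 2

day write day; painter write write; train light light; write day write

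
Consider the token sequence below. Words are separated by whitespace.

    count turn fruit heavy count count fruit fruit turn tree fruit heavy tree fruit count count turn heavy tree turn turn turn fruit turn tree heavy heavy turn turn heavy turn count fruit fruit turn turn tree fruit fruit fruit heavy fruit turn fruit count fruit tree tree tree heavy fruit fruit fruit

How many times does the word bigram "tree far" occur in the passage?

0

Scanning the 52 overlapping bigram windows for "tree far":
  (none found)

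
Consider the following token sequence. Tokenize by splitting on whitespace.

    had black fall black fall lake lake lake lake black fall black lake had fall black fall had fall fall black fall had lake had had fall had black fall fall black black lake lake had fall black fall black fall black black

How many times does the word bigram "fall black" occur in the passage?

Scanning the 42 overlapping bigram windows for "fall black":
  position 3–4: fall black
  position 11–12: fall black
  position 15–16: fall black
  position 20–21: fall black
  position 31–32: fall black
  position 37–38: fall black
  position 39–40: fall black
  position 41–42: fall black

8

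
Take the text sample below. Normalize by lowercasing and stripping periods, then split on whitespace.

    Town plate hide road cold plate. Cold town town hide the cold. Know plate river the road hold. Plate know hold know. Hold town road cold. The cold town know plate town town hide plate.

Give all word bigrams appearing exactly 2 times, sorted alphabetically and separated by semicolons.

Bigram counts meeting the condition (exactly 2 times):
  cold town: 2
  know hold: 2
  know plate: 2
  road cold: 2
  the cold: 2
  town hide: 2
  town town: 2

cold town; know hold; know plate; road cold; the cold; town hide; town town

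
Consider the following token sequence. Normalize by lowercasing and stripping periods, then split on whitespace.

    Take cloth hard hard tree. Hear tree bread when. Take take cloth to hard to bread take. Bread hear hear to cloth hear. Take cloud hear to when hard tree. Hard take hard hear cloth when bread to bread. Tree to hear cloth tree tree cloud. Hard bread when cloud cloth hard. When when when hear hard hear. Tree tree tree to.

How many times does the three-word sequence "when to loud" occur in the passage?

0

Scanning the 60 overlapping trigram windows for "when to loud":
  (none found)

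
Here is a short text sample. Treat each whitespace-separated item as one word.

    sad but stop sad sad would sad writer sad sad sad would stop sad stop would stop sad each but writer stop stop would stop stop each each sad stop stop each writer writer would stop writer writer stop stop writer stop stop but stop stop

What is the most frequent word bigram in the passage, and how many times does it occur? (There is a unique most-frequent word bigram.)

Bigram frequencies (highest first):
  stop stop: 6
  would stop: 4
  stop sad: 3
  sad sad: 3
  writer stop: 3
  but stop: 2
  … (18 more, each ≤ 2)

"stop stop", 6 times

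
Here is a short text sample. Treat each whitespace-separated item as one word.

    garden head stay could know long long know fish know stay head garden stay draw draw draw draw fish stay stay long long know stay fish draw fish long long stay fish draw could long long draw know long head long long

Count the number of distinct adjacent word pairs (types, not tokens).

42 tokens → 41 bigram windows in total.
Repeated bigrams (each contributes count−1 duplicates):
  long long: 5
  draw draw: 3
  draw fish: 2
  fish draw: 2
  know long: 2
  know stay: 2
  long know: 2
  stay fish: 2
12 duplicate windows → 41 − 12 = 29 distinct.

29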